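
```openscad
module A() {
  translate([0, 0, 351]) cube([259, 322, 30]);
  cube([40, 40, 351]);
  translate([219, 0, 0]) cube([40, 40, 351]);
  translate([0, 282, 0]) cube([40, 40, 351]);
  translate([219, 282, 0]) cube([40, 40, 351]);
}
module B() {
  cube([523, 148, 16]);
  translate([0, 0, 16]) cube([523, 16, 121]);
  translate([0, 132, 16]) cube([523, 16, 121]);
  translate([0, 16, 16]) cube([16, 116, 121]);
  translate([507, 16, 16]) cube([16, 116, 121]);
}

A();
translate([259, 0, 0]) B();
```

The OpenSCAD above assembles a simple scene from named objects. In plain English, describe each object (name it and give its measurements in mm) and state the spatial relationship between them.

A is a four-legged stool. The seat is 259×322 mm, 30 mm thick, top at z = 381 mm. It stands on four square legs, each 40×40 mm in cross-section, from z = 0 to the seat underside, each flush with a corner of the seat.

B is an open storage box with external size 523×148×137 mm and wall thickness 16 mm (the base is also 16 mm thick). The base covers the whole footprint; the four walls stand on the base, with the y-facing walls full-width and the x-facing walls fitting between their inner faces.

The open box is against the stool's +x side, with their −y faces flush.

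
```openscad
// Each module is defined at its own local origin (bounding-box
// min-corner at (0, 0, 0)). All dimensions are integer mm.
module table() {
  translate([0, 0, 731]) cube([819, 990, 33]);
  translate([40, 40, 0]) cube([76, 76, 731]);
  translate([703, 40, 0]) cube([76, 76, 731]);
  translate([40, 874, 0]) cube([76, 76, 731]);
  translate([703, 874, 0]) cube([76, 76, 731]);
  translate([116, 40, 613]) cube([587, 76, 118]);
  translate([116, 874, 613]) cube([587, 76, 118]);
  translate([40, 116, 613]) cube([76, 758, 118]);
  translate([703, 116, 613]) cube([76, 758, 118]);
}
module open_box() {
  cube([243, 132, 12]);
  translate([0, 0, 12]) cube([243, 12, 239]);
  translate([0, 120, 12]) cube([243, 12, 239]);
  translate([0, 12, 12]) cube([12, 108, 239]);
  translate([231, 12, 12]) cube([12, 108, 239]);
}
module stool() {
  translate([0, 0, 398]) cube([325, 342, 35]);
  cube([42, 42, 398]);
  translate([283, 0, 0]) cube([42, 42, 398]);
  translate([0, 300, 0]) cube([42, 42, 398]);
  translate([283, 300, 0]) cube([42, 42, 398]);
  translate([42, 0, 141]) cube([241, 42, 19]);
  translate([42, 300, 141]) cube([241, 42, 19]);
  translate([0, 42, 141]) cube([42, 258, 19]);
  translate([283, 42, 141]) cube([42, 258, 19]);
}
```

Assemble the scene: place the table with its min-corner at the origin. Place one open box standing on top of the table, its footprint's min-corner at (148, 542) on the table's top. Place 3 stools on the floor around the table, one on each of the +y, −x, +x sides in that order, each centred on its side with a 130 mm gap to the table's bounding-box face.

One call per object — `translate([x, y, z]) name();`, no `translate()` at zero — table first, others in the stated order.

table();
translate([148, 542, 764]) open_box();
translate([247, 1120, 0]) stool();
translate([-455, 324, 0]) stool();
translate([949, 324, 0]) stool();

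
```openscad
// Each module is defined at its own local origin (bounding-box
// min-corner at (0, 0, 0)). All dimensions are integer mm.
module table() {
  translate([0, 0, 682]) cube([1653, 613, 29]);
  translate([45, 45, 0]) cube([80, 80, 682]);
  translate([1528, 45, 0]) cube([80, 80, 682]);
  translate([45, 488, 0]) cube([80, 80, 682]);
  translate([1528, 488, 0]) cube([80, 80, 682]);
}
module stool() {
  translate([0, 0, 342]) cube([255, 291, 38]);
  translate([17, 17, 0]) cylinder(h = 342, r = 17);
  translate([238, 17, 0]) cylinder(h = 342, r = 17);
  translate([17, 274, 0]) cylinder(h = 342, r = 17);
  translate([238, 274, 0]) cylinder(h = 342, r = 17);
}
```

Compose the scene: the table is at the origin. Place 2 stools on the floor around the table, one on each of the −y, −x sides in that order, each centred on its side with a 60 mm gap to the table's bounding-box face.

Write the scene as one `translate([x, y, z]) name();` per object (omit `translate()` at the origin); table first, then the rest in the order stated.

table();
translate([699, -351, 0]) stool();
translate([-315, 161, 0]) stool();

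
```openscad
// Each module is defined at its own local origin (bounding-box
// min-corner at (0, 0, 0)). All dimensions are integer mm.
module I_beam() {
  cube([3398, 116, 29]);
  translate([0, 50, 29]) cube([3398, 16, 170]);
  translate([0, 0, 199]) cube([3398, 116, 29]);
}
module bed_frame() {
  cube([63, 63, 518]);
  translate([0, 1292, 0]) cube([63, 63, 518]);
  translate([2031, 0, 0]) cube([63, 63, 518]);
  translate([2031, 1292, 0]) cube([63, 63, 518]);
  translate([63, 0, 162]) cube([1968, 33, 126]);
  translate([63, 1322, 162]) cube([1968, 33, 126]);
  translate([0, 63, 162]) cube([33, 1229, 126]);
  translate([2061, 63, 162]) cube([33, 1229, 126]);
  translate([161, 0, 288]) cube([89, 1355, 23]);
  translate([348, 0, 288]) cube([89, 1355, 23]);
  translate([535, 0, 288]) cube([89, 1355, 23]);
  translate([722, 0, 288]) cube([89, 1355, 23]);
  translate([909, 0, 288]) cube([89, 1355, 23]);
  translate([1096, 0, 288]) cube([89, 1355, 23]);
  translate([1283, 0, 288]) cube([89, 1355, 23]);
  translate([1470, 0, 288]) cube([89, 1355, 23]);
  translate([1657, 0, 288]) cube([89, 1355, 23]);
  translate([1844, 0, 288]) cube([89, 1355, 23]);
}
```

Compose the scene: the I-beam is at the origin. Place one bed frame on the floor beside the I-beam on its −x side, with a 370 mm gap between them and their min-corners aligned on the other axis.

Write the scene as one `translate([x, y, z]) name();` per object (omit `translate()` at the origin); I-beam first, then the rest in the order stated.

I_beam();
translate([-2464, 0, 0]) bed_frame();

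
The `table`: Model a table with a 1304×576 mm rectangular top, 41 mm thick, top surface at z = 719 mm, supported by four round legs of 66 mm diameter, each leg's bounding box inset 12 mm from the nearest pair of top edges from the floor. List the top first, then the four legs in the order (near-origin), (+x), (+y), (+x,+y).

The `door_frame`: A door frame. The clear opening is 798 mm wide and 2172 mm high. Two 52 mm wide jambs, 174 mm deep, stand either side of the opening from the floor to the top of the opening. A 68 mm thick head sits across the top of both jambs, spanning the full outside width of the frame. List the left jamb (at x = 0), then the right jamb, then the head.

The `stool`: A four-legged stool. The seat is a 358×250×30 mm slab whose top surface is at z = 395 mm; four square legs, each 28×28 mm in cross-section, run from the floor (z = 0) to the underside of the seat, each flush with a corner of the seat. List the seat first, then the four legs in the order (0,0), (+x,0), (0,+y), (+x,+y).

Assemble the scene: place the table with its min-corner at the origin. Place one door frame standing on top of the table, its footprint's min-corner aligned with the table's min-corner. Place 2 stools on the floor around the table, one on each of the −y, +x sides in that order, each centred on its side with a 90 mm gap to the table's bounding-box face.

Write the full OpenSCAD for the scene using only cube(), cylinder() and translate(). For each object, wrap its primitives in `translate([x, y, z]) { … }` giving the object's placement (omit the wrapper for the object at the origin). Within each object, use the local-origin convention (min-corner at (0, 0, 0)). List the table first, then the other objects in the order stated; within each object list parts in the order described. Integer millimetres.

translate([0, 0, 678]) cube([1304, 576, 41]);
translate([45, 45, 0]) cylinder(h = 678, r = 33);
translate([1259, 45, 0]) cylinder(h = 678, r = 33);
translate([45, 531, 0]) cylinder(h = 678, r = 33);
translate([1259, 531, 0]) cylinder(h = 678, r = 33);
translate([0, 0, 719]) {
  cube([52, 174, 2172]);
  translate([850, 0, 0]) cube([52, 174, 2172]);
  translate([0, 0, 2172]) cube([902, 174, 68]);
}
translate([473, -340, 0]) {
  translate([0, 0, 365]) cube([358, 250, 30]);
  cube([28, 28, 365]);
  translate([330, 0, 0]) cube([28, 28, 365]);
  translate([0, 222, 0]) cube([28, 28, 365]);
  translate([330, 222, 0]) cube([28, 28, 365]);
}
translate([1394, 163, 0]) {
  translate([0, 0, 365]) cube([358, 250, 30]);
  cube([28, 28, 365]);
  translate([330, 0, 0]) cube([28, 28, 365]);
  translate([0, 222, 0]) cube([28, 28, 365]);
  translate([330, 222, 0]) cube([28, 28, 365]);
}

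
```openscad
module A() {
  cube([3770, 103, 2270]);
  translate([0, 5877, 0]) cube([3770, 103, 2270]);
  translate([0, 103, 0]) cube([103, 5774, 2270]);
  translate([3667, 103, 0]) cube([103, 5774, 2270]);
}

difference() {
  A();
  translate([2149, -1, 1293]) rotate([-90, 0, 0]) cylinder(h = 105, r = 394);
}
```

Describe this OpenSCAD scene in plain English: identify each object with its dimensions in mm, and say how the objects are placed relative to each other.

A is a box-shaped house frame (walls only): outside footprint 3770×5980 mm, wall height 2270 mm, wall thickness 103 mm. The two y-facing walls run the full x-width; the two x-facing walls fit between the inner faces of the y-facing walls.

The house frame has a circular hole of radius 394 mm through its front wall, centred at (x = 2149, z = 1293).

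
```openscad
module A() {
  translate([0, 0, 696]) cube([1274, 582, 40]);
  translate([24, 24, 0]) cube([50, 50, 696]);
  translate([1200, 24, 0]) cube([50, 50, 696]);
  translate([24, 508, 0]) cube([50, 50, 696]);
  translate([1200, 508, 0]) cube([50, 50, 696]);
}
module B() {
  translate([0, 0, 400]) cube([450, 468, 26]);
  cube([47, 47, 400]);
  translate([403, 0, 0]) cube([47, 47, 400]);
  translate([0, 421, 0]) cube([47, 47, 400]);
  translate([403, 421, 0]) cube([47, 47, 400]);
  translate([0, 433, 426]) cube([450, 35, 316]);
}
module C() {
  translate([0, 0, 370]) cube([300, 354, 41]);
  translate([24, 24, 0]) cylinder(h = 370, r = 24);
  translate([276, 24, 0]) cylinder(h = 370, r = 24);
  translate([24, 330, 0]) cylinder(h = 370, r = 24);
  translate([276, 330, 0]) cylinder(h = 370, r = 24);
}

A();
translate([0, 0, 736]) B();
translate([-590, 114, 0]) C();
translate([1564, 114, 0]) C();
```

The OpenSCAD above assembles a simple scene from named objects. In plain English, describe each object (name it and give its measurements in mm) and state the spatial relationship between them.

A is a table: top 1274 mm (x) × 582 mm (y), 40 mm thick, upper face at z = 736 mm, on four 50×50 mm square legs, each inset 24 mm from the nearest pair of top edges, running from z = 0 to the bottom of the top.

B is a chair. The seat is a 450×468×26 mm slab with its top at z = 426 mm, on four 47×47 mm corner legs (flush with the seat edges, standing on z = 0). A flat backrest 35 mm thick, 316 mm tall, spans the full seat width and rises from the seat top along its +y edge, rear face flush with the rear of the seat.

C is a four-legged stool. The seat is a 300×354×41 mm slab whose top surface is at z = 411 mm; four round legs, each 48 mm in diameter, run from the floor (z = 0) to the underside of the seat, each leg's axis is inset half a diameter from the nearest pair of seat edges (so the leg's bounding box is flush with the corner).

The chair is on top of the table. Two stools sit around the table at the −x, +x sides.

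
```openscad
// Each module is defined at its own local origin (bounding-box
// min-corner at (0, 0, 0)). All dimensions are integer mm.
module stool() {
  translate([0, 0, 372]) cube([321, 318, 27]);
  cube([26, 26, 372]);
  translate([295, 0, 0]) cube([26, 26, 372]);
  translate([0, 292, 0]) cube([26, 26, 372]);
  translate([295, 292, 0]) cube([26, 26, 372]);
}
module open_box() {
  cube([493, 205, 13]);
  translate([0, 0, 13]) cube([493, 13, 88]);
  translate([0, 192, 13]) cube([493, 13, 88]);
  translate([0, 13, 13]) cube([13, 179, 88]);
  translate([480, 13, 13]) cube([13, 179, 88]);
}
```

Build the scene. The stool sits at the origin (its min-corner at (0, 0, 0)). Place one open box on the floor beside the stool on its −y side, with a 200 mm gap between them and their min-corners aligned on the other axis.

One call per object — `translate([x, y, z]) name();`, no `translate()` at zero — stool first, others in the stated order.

stool();
translate([0, -405, 0]) open_box();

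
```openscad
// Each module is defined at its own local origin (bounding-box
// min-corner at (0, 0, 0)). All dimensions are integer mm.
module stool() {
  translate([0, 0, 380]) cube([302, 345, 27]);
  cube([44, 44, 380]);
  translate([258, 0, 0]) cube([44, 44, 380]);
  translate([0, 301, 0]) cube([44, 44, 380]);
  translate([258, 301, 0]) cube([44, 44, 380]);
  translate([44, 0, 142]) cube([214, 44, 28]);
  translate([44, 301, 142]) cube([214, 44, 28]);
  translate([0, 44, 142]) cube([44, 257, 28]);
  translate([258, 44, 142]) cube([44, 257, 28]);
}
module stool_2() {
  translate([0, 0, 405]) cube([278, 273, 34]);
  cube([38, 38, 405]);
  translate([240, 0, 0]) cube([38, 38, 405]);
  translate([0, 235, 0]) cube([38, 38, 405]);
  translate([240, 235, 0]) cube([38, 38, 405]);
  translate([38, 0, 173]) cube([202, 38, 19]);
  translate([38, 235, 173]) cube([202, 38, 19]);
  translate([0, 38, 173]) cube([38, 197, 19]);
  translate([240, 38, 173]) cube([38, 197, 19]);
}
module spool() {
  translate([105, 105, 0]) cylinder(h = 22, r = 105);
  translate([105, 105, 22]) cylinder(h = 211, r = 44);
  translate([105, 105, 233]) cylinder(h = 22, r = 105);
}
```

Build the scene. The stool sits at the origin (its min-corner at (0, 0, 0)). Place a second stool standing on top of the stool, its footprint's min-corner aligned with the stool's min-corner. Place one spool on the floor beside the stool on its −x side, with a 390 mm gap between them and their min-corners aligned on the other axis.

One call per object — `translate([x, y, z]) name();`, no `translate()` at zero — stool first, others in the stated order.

stool();
translate([0, 0, 407]) stool_2();
translate([-600, 0, 0]) spool();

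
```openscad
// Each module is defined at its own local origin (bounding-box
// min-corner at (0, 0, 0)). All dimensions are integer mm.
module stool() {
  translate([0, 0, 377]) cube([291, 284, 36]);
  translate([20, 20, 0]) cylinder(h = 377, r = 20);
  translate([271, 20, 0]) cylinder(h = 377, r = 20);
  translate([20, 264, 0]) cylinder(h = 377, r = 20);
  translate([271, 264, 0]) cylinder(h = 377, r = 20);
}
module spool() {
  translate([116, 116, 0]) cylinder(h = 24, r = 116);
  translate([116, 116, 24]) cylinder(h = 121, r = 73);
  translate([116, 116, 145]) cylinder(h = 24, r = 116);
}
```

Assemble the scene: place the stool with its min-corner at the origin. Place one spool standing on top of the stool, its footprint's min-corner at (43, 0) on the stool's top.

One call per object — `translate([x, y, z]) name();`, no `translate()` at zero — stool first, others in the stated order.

stool();
translate([43, 0, 413]) spool();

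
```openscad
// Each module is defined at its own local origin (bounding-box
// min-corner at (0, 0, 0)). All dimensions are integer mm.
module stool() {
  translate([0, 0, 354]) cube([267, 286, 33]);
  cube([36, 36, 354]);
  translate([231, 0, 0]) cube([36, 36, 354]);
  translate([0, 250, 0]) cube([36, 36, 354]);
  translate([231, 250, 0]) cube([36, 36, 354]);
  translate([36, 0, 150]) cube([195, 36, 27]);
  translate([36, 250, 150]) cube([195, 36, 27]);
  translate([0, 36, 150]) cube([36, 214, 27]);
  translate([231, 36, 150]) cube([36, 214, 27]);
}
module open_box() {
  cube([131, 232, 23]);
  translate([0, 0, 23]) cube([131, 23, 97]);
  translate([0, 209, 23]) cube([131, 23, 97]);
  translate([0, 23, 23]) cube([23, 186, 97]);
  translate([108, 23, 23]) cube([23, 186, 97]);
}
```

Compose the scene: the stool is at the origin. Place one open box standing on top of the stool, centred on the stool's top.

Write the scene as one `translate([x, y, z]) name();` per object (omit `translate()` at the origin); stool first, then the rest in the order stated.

stool();
translate([68, 27, 387]) open_box();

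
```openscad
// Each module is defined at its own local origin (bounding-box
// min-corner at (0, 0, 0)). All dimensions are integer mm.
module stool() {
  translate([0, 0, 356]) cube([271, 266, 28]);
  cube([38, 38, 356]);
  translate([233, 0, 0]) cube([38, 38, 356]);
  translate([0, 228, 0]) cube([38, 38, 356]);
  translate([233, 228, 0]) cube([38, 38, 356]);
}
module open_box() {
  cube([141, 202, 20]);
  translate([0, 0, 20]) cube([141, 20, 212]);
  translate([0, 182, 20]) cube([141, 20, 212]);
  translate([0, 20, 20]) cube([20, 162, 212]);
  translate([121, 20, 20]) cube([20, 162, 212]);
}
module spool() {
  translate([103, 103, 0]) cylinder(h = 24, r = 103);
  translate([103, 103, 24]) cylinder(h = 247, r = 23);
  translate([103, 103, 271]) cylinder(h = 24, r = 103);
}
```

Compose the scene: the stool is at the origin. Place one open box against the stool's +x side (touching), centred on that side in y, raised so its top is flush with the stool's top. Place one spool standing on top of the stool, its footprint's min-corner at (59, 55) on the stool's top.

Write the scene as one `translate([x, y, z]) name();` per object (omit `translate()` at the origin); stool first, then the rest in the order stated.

stool();
translate([271, 32, 152]) open_box();
translate([59, 55, 384]) spool();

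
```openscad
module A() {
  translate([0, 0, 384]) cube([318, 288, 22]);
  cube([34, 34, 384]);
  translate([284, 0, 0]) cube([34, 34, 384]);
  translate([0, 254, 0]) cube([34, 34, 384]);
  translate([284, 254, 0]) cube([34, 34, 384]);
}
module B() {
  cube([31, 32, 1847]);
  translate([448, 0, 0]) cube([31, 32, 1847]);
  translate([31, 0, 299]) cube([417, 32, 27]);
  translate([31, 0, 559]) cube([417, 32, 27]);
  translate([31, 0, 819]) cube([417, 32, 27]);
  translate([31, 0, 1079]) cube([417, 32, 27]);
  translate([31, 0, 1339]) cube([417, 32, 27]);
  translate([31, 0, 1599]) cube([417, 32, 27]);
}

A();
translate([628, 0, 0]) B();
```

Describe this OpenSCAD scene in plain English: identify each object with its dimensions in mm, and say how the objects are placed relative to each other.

A is a four-legged stool. The seat is 318×288 mm, 22 mm thick, top at z = 406 mm. It stands on four square legs, each 34×34 mm in cross-section, from z = 0 to the seat underside, each flush with a corner of the seat.

B is a wooden ladder with two side rails of 31×32 mm section and 1847 mm height, set 479 mm apart overall. Between them run 6 rectangular rungs (32 mm deep, 27 mm thick), front faces flush with the rails' −y face. The bottom of the first rung is 299 mm above the floor and each subsequent rung is 260 mm higher than the one below.

The ladder is on the floor beside the stool on its +x side.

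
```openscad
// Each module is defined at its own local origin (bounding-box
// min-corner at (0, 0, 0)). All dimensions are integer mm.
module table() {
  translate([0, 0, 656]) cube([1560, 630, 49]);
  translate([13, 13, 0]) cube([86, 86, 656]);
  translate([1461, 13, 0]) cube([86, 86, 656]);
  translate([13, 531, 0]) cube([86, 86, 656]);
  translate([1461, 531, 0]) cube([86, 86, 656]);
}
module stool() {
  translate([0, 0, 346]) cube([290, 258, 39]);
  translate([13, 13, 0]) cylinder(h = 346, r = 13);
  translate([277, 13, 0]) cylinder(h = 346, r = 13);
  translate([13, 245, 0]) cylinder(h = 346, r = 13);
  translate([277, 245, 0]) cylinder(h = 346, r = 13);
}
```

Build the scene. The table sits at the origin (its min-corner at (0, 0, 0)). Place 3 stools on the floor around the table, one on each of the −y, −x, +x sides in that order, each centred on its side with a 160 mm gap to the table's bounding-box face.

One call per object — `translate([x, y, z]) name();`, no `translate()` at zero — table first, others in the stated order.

table();
translate([635, -418, 0]) stool();
translate([-450, 186, 0]) stool();
translate([1720, 186, 0]) stool();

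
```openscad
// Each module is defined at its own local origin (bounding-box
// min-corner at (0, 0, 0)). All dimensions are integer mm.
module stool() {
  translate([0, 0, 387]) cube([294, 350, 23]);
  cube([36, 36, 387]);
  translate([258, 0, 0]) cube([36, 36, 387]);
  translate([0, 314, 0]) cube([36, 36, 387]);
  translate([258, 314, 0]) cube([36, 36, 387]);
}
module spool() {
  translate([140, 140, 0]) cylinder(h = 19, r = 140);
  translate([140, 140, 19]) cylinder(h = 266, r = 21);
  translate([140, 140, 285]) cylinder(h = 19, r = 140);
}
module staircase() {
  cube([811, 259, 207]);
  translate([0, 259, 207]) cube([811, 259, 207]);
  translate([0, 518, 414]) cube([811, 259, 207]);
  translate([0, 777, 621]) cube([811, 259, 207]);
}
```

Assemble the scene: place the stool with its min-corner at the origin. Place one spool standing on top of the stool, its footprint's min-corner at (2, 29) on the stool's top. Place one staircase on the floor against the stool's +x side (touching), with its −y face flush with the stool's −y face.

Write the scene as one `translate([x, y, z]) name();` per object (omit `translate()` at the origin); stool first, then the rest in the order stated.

stool();
translate([2, 29, 410]) spool();
translate([294, 0, 0]) staircase();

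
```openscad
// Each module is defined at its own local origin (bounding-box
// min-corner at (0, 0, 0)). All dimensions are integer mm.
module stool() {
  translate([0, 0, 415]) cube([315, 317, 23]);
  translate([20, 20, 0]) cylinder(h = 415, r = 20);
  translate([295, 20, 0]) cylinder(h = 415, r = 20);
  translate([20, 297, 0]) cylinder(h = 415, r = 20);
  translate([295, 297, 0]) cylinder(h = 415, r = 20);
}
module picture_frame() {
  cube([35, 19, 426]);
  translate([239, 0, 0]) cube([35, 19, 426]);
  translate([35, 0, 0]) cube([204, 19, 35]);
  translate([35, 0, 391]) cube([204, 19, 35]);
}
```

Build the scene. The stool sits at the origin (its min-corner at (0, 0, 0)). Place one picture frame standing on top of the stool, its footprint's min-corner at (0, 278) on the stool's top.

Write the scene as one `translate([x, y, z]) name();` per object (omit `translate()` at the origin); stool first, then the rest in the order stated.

stool();
translate([0, 278, 438]) picture_frame();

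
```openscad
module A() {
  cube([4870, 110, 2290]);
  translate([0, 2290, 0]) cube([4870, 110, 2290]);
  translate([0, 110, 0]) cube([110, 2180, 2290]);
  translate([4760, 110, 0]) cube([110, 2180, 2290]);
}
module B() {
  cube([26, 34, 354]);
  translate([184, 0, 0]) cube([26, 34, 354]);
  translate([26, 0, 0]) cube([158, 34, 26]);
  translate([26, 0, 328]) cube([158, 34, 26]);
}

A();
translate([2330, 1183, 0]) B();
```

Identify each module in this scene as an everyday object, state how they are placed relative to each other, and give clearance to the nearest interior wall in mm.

Clearances: x = 2220, y = 1073; minimum 1073 mm.

A is a house frame. B is a picture frame. The picture frame sits inside the house frame, centred. The clearance to the nearest interior wall is 1073 mm.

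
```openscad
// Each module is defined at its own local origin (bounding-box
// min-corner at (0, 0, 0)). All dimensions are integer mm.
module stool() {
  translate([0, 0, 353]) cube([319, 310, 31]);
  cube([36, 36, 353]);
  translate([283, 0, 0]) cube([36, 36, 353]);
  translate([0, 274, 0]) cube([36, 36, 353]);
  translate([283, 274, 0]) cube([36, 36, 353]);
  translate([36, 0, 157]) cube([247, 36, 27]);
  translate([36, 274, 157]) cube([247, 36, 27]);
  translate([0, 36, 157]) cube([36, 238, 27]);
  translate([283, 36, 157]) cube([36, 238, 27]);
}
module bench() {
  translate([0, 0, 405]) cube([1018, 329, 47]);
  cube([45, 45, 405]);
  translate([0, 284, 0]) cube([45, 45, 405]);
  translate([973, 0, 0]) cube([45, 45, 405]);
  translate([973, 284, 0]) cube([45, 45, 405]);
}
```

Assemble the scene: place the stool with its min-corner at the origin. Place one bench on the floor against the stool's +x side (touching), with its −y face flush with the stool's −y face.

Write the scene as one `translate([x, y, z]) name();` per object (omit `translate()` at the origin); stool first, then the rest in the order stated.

stool();
translate([319, 0, 0]) bench();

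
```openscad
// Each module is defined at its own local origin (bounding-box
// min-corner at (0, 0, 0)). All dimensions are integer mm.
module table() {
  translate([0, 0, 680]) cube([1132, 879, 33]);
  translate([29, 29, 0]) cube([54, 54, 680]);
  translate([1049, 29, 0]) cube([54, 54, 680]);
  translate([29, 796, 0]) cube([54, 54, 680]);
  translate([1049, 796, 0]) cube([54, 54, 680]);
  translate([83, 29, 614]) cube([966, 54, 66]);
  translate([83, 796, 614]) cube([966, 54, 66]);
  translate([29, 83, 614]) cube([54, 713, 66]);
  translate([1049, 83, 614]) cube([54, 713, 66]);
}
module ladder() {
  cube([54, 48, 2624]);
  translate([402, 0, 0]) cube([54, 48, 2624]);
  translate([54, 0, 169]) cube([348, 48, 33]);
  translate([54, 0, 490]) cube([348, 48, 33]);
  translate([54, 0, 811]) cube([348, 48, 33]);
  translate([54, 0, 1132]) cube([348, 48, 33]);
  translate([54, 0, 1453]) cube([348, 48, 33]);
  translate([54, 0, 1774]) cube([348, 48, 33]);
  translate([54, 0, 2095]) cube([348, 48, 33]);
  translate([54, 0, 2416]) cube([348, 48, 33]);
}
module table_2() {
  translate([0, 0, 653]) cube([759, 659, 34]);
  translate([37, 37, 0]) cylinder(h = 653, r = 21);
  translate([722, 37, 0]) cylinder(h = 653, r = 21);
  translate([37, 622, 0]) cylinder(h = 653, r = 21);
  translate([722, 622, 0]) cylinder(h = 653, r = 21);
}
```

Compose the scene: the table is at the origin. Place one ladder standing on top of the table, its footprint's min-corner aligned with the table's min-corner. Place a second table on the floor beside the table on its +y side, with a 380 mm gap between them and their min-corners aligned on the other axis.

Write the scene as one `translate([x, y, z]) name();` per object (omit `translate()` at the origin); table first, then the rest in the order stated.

table();
translate([0, 0, 713]) ladder();
translate([0, 1259, 0]) table_2();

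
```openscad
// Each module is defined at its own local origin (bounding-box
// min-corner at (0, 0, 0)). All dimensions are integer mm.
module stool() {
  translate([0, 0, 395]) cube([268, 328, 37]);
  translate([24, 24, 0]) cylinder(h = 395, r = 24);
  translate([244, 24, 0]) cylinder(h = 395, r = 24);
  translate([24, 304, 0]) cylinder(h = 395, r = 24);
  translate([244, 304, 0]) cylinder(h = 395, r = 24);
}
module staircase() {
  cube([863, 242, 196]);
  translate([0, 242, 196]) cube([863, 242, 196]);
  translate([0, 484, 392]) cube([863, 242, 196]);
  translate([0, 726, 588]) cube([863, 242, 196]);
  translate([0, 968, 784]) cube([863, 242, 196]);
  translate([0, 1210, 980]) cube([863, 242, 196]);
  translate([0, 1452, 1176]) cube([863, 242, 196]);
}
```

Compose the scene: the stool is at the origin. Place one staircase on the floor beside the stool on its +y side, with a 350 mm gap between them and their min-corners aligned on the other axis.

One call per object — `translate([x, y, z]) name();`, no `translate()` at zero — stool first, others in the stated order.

stool();
translate([0, 678, 0]) staircase();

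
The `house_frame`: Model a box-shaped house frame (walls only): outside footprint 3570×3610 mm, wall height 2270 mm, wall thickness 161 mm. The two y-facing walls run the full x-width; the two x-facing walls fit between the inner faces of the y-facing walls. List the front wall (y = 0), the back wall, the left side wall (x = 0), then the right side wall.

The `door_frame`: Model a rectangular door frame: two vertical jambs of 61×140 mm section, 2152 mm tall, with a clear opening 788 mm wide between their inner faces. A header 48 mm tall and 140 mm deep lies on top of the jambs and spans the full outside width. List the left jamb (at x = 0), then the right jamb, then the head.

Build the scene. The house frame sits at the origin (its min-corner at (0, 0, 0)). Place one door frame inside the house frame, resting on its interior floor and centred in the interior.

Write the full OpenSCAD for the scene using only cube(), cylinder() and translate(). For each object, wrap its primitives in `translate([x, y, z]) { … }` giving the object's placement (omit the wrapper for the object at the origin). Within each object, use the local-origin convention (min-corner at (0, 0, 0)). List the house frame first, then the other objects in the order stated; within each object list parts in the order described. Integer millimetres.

cube([3570, 161, 2270]);
translate([0, 3449, 0]) cube([3570, 161, 2270]);
translate([0, 161, 0]) cube([161, 3288, 2270]);
translate([3409, 161, 0]) cube([161, 3288, 2270]);
translate([1330, 1735, 0]) {
  cube([61, 140, 2152]);
  translate([849, 0, 0]) cube([61, 140, 2152]);
  translate([0, 0, 2152]) cube([910, 140, 48]);
}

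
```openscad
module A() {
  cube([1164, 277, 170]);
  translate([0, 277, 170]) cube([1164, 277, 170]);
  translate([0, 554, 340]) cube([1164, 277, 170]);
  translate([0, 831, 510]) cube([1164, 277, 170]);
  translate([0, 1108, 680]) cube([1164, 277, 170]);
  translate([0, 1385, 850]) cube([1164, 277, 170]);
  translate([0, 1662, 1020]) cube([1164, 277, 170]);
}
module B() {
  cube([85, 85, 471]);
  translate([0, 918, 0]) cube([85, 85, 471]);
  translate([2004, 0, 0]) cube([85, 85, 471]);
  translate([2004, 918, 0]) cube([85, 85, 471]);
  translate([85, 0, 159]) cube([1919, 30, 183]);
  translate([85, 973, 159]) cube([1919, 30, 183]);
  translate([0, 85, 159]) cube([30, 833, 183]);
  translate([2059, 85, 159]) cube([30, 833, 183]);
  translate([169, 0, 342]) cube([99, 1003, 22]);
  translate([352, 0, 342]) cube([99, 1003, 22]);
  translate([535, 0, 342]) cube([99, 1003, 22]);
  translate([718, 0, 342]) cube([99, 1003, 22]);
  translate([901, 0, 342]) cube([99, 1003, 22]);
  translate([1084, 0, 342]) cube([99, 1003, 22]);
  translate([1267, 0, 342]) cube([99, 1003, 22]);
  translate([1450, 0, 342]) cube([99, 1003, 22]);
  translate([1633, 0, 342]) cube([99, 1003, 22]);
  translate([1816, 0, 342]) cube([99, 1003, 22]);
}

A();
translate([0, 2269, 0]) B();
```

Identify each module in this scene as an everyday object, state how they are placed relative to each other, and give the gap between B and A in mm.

A is a staircase. B is a bed frame. The bed frame is on the floor beside the staircase on its +y side. The gap between the bed frame and the staircase is 330 mm.

The bed frame's nearest face is 330 mm from the staircase's +y face.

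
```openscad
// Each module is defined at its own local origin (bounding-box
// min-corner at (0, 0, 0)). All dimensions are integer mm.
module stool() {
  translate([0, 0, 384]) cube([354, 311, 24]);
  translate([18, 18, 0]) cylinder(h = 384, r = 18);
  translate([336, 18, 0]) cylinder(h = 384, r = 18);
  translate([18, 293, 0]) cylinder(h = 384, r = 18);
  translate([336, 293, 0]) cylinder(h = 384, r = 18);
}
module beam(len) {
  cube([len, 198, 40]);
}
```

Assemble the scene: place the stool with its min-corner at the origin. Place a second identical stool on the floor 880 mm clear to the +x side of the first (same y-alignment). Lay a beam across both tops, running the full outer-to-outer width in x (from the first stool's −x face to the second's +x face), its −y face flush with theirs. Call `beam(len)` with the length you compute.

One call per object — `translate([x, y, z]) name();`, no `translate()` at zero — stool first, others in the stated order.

stool();
translate([1234, 0, 0]) stool();
translate([0, 0, 408]) beam(1588);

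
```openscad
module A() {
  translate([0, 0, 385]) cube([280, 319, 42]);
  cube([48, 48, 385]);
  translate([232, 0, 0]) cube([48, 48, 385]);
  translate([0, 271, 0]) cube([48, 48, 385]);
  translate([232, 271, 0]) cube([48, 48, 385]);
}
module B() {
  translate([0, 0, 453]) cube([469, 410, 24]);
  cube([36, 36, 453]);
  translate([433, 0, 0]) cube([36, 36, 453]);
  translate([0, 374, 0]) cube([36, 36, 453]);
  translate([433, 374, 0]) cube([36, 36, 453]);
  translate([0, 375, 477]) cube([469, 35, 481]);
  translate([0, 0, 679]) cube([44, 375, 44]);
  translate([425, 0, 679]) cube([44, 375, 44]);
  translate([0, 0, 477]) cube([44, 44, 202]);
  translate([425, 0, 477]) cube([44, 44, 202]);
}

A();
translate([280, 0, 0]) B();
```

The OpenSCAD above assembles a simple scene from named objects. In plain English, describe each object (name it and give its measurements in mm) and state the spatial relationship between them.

A is a simple wooden stool: a rectangular seat 280 mm (x) by 319 mm (y), 42 mm thick, top face at z = 427 mm, on four square legs, each 48×48 mm in cross-section. The legs rest on z = 0, each flush with a corner of the seat.

B is a chair. The seat is a 469×410×24 mm slab with its top at z = 477 mm, on four 36×36 mm corner legs (flush with the seat edges, standing on z = 0). A flat backrest 35 mm thick, 481 mm tall, spans the full seat width and rises from the seat top along its +y edge, rear face flush with the rear of the seat. Two armrests of 44×44 mm section run along each side from the seat's front edge to the front of the backrest, top faces 246 mm above the seat top and outer faces flush with the seat's x-edges; a 44×44 mm post under the front of each armrest stands on the seat at the front corner.

The chair is against the stool's +x side, with their −y faces flush.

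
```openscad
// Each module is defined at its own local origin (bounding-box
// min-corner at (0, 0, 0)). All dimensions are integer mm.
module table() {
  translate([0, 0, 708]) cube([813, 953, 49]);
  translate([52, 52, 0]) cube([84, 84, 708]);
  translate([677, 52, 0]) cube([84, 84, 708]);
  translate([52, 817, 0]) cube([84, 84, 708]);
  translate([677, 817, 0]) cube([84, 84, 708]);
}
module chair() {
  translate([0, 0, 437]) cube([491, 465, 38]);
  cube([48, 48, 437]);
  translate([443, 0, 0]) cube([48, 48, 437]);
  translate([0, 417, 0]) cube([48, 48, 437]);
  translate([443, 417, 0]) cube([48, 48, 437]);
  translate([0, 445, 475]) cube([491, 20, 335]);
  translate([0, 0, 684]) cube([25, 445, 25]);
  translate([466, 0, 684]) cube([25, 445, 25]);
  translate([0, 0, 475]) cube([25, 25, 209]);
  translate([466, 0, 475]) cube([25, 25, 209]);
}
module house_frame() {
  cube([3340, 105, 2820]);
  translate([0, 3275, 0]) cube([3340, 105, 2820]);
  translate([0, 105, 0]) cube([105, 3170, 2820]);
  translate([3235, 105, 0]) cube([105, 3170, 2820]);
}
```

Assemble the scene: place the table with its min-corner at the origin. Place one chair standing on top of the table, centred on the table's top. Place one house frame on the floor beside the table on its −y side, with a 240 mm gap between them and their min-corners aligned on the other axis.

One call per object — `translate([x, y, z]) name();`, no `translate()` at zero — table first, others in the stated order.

table();
translate([161, 244, 757]) chair();
translate([0, -3620, 0]) house_frame();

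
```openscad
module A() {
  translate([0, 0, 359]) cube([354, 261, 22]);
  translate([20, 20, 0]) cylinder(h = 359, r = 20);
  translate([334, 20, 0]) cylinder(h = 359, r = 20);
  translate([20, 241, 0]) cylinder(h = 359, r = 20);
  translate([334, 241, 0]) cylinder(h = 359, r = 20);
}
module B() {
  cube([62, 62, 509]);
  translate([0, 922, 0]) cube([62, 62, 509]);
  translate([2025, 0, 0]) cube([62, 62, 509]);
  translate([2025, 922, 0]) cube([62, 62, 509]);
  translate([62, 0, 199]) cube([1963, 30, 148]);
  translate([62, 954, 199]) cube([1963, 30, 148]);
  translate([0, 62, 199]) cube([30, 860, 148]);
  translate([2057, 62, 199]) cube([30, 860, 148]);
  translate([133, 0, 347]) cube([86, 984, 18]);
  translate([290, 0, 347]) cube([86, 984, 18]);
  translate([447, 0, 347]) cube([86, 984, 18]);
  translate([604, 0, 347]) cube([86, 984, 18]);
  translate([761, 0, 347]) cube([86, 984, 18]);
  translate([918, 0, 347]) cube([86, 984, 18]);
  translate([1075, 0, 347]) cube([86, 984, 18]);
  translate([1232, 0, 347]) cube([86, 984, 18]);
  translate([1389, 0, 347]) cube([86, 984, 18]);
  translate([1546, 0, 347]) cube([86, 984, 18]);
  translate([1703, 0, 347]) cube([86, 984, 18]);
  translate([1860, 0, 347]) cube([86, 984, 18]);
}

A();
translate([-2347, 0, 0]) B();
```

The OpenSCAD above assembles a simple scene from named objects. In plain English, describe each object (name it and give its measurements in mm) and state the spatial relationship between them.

A is a four-legged stool. The seat is a 354×261×22 mm slab whose top surface is at z = 381 mm; four round legs, each 40 mm in diameter, run from the floor (z = 0) to the underside of the seat, each leg's axis is inset half a diameter from the nearest pair of seat edges (so the leg's bounding box is flush with the corner).

B is a bed frame 2087 mm long (x) by 984 mm wide (y). Four 62×62 mm corner posts, 509 mm tall, at the corners of the footprint. Four rails of 30 mm thickness and 148 mm height run between adjacent posts with their undersides at z = 199 mm, their outer faces flush with the outside of the frame (the two x-running rails run between the posts' inner faces; the two y-running rails run between the posts' inner faces). 12 slats, each 86 mm wide (x) and 18 mm thick, lie across the top of the two x-running rails, running the full 984 mm width of the frame in y; the slats are evenly spaced along x between the inner faces of the end posts with equal gaps (rounded down to the nearest mm) at the −x end and between each pair — any rounding remainder accumulates at the +x end.

The bed frame is on the floor beside the stool on its −x side.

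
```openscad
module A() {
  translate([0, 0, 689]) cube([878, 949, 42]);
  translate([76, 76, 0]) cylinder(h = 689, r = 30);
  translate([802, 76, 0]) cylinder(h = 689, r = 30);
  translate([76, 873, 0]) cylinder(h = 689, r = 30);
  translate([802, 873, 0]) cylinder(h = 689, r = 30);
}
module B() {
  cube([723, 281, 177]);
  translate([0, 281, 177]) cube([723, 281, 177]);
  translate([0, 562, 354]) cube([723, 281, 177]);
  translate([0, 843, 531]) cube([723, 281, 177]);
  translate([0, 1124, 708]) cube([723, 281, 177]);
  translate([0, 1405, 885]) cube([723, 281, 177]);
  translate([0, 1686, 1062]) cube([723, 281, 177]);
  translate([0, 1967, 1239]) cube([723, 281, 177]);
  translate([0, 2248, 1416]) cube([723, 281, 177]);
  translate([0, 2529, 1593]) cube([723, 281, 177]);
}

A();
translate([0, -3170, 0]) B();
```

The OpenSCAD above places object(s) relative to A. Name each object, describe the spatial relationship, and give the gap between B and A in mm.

A is a table. B is a staircase. The staircase is on the floor beside the table on its −y side. The gap between the staircase and the table is 360 mm.

The staircase's nearest face is 360 mm from the table's −y face.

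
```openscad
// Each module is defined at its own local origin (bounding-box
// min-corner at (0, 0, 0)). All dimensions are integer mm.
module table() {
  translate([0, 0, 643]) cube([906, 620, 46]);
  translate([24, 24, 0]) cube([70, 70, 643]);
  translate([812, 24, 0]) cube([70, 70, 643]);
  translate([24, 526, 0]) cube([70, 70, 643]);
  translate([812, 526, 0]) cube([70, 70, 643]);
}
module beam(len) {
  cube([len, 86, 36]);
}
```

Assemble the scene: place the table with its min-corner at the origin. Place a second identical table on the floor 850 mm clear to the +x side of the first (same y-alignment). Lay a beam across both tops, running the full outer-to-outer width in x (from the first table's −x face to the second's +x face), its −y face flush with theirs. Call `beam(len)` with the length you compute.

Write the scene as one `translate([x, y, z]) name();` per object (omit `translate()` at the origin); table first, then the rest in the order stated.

table();
translate([1756, 0, 0]) table();
translate([0, 0, 689]) beam(2662);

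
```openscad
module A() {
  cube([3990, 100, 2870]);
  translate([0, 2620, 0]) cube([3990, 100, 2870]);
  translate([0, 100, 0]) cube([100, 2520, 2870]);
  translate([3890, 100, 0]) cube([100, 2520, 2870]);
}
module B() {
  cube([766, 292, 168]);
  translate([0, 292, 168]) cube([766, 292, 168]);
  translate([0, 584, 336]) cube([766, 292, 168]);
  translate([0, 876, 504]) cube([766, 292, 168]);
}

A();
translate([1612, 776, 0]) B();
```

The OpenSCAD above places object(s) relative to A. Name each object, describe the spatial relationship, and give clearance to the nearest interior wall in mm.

A is a house frame. B is a staircase. The staircase sits inside the house frame, centred. The clearance to the nearest interior wall is 676 mm.

Clearances: x = 1512, y = 676; minimum 676 mm.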